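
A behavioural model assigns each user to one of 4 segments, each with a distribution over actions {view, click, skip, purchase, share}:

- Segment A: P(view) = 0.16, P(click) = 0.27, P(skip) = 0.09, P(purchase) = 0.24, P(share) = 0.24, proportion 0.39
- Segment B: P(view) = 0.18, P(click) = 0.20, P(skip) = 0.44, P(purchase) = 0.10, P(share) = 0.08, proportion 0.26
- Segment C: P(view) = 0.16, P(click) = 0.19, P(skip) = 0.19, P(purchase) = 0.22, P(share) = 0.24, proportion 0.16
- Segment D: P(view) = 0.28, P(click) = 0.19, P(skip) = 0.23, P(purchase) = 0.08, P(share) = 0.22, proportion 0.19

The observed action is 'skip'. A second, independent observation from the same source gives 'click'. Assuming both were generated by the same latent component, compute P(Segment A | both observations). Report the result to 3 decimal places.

P(component k | x) = π_k·f_k(x) / marginal(x), where marginal(x) = Σ_j π_j·f_j(x).
Since both observations come from the same component, the likelihood for component k is f_k(x₁)·f_k(x₂).
  p_A = [0.09] × [0.27] = 0.0243
  p_B = [0.44] × [0.2] = 0.088
  p_C = [0.19] × [0.19] = 0.0361
  p_D = [0.23] × [0.19] = 0.0437
Weight by the priors:
  π_A·p_A = 0.39 × 0.0243 = 0.009477
  π_B·p_B = 0.26 × 0.088 = 0.02288
  π_C·p_C = 0.16 × 0.0361 = 0.005776
  π_D·p_D = 0.19 × 0.0437 = 0.008303
Marginal: 0.009477 + 0.02288 + 0.005776 + 0.008303 = 0.046436
P(Segment A | x₁, x₂) ≈ 0.204

0.204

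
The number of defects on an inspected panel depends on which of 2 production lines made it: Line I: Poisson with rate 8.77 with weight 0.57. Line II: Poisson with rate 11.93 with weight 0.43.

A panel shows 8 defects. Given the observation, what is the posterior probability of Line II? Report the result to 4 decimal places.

0.2729

By Bayes' theorem, P(k | x) = π_k f_k(x) / Σ_j π_j f_j(x).
Poisson probabilities:
  L_I = 0.134807
  L_II = 0.067061
Weight by the priors:
  π_I·L_I = 0.57 × 0.134807 = 0.0768402
  π_II·L_II = 0.43 × 0.067061 = 0.0288362
Evidence: 0.0768402 + 0.0288362 = 0.105676
P(Line II | the observation) = 0.0288362 / 0.105676 ≈ 0.2729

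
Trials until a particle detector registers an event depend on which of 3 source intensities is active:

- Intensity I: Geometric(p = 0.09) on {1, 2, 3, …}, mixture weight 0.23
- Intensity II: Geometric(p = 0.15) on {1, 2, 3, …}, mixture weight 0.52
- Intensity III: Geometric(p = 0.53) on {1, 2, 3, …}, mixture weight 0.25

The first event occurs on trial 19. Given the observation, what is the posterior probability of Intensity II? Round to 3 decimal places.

By Bayes' theorem, P(k | x) = π_k f_k(x) / Σ_j π_j f_j(x).
Component likelihoods at x = 19:
  L_I = 0.09·(1−0.09)^18 = 0.09·0.183124 = 0.0164812
  L_II = 0.15·(1−0.15)^18 = 0.15·0.0536464 = 0.00804696
  L_III = 0.53·(1−0.53)^18 = 0.53·1.25245e-06 = 6.638e-07
Multiply by the mixture weights:
  π_I·L_I = 0.23 × 0.0164812 = 0.00379067
  π_II·L_II = 0.52 × 0.00804696 = 0.00418442
  π_III·L_III = 0.25 × 6.638e-07 = 1.6595e-07
Marginal: 0.00379067 + 0.00418442 + 1.6595e-07 = 0.00797525
So the posterior for Intensity II is 0.00418442 / 0.00797525 ≈ 0.525.

0.525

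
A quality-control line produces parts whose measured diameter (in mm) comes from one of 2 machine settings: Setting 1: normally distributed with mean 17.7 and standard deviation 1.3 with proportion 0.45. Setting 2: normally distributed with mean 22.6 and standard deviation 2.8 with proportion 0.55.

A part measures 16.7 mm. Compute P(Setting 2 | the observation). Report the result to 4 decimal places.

0.0765

By Bayes' theorem, P(k | x) = π_k f_k(x) / Σ_j π_j f_j(x).
Component likelihoods at x = 16.7 mm:
  L_1 = (1/(1.3·√(2π)))·exp(−(16.7−17.7)²/(2·1.3²)) = 0.306879·exp(-0.29586) = 0.228285
  L_2 = (1/(2.8·√(2π)))·exp(−(16.7−22.6)²/(2·2.8²)) = 0.142479·exp(-2.22003) = 0.0154742
Weight by the priors:
  π_1·L_1 = 0.45 × 0.228285 = 0.102728
  π_2·L_2 = 0.55 × 0.0154742 = 0.00851079
Sum: 0.102728 + 0.00851079 = 0.111239
Responsibility of Setting 2: 0.00851079 / 0.111239 ≈ 0.0765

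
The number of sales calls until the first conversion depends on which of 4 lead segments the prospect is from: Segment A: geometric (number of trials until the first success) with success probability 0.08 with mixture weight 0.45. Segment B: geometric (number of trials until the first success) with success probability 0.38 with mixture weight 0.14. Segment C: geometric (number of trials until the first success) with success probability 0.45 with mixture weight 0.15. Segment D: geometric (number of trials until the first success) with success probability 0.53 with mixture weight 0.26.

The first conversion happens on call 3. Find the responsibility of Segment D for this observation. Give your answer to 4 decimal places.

0.2991

The responsibility of component k is π_k f_k(x) divided by Σ_j π_j f_j(x).
Evaluate each component's likelihood at the observed value:
  p_A = 0.067712
  p_B = 0.146072
  p_C = 0.136125
  p_D = 0.117077
Weight by the priors:
  π_A·p_A = 0.45 × 0.067712 = 0.0304704
  π_B·p_B = 0.14 × 0.146072 = 0.0204501
  π_C·p_C = 0.15 × 0.136125 = 0.0204188
  π_D·p_D = 0.26 × 0.117077 = 0.03044
Marginal: 0.0304704 + 0.0204501 + 0.0204188 + 0.03044 = 0.101779
Responsibility of Segment D: 0.03044 / 0.101779 ≈ 0.2991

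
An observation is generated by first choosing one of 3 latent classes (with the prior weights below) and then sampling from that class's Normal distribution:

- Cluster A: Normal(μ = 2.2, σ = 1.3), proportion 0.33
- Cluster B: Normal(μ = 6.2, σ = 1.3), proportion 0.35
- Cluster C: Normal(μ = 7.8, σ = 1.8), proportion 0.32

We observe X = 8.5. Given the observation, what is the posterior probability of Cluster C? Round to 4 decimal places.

0.7454

By Bayes' theorem, P(k | x) = w_k f_k(x) / Σ_j w_j f_j(x).
Normal densities:
  L_A = (1/(1.3·√(2π)))·exp(−(8.5−2.2)²/(2·1.3²)) = 0.306879·exp(-11.74260) = 2.43904e-06
  L_B = (1/(1.3·√(2π)))·exp(−(8.5−6.2)²/(2·1.3²)) = 0.306879·exp(-1.56509) = 0.064159
  L_C = (1/(1.8·√(2π)))·exp(−(8.5−7.8)²/(2·1.8²)) = 0.221635·exp(-0.07562) = 0.205493
Weight by the priors:
  w_A·L_A = 0.33 × 2.43904e-06 = 8.04883e-07
  w_B·L_B = 0.35 × 0.064159 = 0.0224556
  w_C·L_C = 0.32 × 0.205493 = 0.0657578
Evidence: 8.04883e-07 + 0.0224556 + 0.0657578 = 0.0882143
P(Cluster C | x) = 0.0657578 / 0.0882143 ≈ 0.7454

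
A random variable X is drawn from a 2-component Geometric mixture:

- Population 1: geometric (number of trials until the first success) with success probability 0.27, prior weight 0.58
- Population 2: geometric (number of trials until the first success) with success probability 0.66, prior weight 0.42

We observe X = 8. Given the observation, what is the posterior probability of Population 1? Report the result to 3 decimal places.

0.992

The responsibility of component k is P(Z=k) f_k(x) divided by Σ_j P(Z=j) f_j(x).
Component likelihoods at x = 8:
  L_1 = 0.27·(1−0.27)^7 = 0.27·0.110474 = 0.029828
  L_2 = 0.66·(1−0.66)^7 = 0.66·0.000525234 = 0.000346654
Unnormalised posteriors:
  P(Z=1)·L_1 = 0.58 × 0.029828 = 0.0173002
  P(Z=2)·L_2 = 0.42 × 0.000346654 = 0.000145595
Normaliser: 0.0173002 + 0.000145595 = 0.0174458
So the posterior for Population 1 is 0.0173002 / 0.0174458 ≈ 0.992.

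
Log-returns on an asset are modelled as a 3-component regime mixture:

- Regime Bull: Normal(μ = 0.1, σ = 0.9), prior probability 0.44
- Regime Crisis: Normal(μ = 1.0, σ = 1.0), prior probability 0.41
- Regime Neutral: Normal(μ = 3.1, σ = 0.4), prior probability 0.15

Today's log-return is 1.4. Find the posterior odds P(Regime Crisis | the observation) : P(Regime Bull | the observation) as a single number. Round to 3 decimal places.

The posterior odds equal the prior odds times the likelihood ratio: (π_i/π_j)·(f_i(x)/f_j(x)).
Component likelihoods at x = 1.4:
  p_Bull = (1/(0.9·√(2π)))·exp(−(1.4−0.1)²/(2·0.9²)) = 0.443269·exp(-1.04321) = 0.156173
  p_Crisis = (1/(1.0·√(2π)))·exp(−(1.4−1.0)²/(2·1.0²)) = 0.398942·exp(-0.08000) = 0.36827
  p_Neutral = (1/(0.4·√(2π)))·exp(−(1.4−3.1)²/(2·0.4²)) = 0.997356·exp(-9.03125) = 0.000119297
0.150991 / 0.0687163 ≈ 2.197

2.197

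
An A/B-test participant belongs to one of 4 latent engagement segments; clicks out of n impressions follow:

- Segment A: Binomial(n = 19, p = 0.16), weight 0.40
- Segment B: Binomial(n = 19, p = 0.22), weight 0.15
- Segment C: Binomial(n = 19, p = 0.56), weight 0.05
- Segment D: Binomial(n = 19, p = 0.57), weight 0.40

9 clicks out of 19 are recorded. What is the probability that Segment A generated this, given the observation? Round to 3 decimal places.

By Bayes' theorem, P(k | x) = π_k f_k(x) / Σ_j π_j f_j(x).
Component likelihoods at x = 9 clicks out of 19:
  L_A = 0.0011103
  L_B = 0.00929648
  L_C = 0.136078
  L_D = 0.126802
Prior × likelihood for each component:
  π_A·L_A = 0.40 × 0.0011103 = 0.000444121
  π_B·L_B = 0.15 × 0.00929648 = 0.00139447
  π_C·L_C = 0.05 × 0.136078 = 0.00680389
  π_D·L_D = 0.40 × 0.126802 = 0.0507209
Marginal: 0.000444121 + 0.00139447 + 0.00680389 + 0.0507209 = 0.0593634
P(Segment A | 9 clicks out of 19) ≈ 0.007

0.007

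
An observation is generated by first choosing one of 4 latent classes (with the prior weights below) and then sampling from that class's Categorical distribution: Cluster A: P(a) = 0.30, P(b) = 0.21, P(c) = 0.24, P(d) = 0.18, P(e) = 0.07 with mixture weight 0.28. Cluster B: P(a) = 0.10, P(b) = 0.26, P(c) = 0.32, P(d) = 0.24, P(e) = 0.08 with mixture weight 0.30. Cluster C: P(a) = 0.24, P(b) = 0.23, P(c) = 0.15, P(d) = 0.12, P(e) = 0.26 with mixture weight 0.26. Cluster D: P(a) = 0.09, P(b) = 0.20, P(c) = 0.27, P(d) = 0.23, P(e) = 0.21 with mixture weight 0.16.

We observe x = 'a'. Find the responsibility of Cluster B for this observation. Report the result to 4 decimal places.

By Bayes' theorem, P(k | x) = w_k f_k(x) / Σ_j w_j f_j(x).
Categorical probabilities:
  f_A = 0.3
  f_B = 0.1
  f_C = 0.24
  f_D = 0.09
Prior × likelihood for each component:
  w_A·f_A = 0.28 × 0.3 = 0.084
  w_B·f_B = 0.30 × 0.1 = 0.03
  w_C·f_C = 0.26 × 0.24 = 0.0624
  w_D·f_D = 0.16 × 0.09 = 0.0144
Normaliser: 0.084 + 0.03 + 0.0624 + 0.0144 = 0.1908
P(Cluster B | 'a') = 0.03 / 0.1908 ≈ 0.1572

0.1572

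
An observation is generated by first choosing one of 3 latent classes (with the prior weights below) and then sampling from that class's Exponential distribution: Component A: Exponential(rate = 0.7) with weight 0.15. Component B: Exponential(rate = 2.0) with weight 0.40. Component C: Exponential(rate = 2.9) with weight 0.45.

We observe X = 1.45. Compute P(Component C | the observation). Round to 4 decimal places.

0.1918

The responsibility of component k is w_k f_k(x) divided by Σ_j w_j f_j(x).
Exponential densities:
  L_A = 0.7·e^(−0.7·1.45) = 0.7·e^(−1.0150) = 0.253682
  L_B = 2.0·e^(−2.0·1.45) = 2.0·e^(−2.9000) = 0.110046
  L_C = 2.9·e^(−2.9·1.45) = 2.9·e^(−4.2050) = 0.0432703
Prior × likelihood for each component:
  w_A·L_A = 0.15 × 0.253682 = 0.0380523
  w_B·L_B = 0.40 × 0.110046 = 0.0440186
  w_C·L_C = 0.45 × 0.0432703 = 0.0194716
Evidence: 0.0380523 + 0.0440186 + 0.0194716 = 0.101542
Responsibility of Component C: 0.0194716 / 0.101542 ≈ 0.1918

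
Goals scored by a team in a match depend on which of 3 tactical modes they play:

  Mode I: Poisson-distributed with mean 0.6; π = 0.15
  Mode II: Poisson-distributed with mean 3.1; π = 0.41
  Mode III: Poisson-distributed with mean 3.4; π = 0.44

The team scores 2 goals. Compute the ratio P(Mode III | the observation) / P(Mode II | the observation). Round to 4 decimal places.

Since P(k|x) ∝ P(Z=k) f_k(x), the posterior odds are P(Z=i) f_i(x) / (P(Z=j) f_j(x)).
Poisson probabilities:
  f_I = e^(−0.6)·0.6^2/2! = 0.0987861
  f_II = e^(−3.1)·3.1^2/2! = 0.216461
  f_III = e^(−3.4)·3.4^2/2! = 0.192898
Posterior odds = (P(Z=III)·f_III) / (P(Z=II)·f_II) = (0.44·0.192898) / (0.41·0.216461) = 0.0848749 / 0.0887492 ≈ 0.9563

0.9563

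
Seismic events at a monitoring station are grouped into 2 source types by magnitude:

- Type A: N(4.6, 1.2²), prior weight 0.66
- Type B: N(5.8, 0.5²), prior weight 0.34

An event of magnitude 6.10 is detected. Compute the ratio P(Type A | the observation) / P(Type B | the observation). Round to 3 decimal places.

0.443

Only the two components matter; the odds are (w_i f_i(x)) / (w_j f_j(x)).
Normal densities:
  L_A = (1/(1.2·√(2π)))·exp(−(6.10−4.6)²/(2·1.2²)) = 0.332452·exp(-0.78125) = 0.152208
  L_B = (1/(0.5·√(2π)))·exp(−(6.10−5.8)²/(2·0.5²)) = 0.797885·exp(-0.18000) = 0.666449
Posterior odds = (w_A·L_A) / (w_B·L_B) = (0.66·0.152208) / (0.34·0.666449) = 0.100457 / 0.226593 ≈ 0.443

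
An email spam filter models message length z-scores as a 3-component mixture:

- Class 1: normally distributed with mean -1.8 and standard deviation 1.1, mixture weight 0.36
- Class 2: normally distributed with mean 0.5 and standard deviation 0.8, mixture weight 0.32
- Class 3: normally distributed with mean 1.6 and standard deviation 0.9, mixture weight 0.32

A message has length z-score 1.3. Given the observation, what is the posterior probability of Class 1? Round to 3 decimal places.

0.011

P(component k | x) = P(Z=k)·f_k(x) / marginal(x), where marginal(x) = Σ_j P(Z=j)·f_j(x).
Evaluate each component's likelihood at the observed value:
  f_1 = 0.00683757
  f_2 = 0.302463
  f_3 = 0.419315
Unnormalised posteriors:
  P(Z=1)·f_1 = 0.36 × 0.00683757 = 0.00246152
  P(Z=2)·f_2 = 0.32 × 0.302463 = 0.0967883
  P(Z=3)·f_3 = 0.32 × 0.419315 = 0.134181
Normaliser: 0.00246152 + 0.0967883 + 0.134181 = 0.233431
So the posterior for Class 1 is 0.00246152 / 0.233431 ≈ 0.011.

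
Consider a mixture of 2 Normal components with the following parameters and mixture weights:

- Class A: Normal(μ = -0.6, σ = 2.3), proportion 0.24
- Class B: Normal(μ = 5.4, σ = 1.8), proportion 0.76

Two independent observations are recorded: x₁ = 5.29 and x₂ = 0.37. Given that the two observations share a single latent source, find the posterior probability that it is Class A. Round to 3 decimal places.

Apply Bayes' rule: the posterior for each component is proportional to its prior times its likelihood at x.
Since both observations come from the same component, the likelihood for component k is f_k(x₁)·f_k(x₂).
  L_A = [(1/(2.3·√(2π)))·exp(−(5.29−-0.6)²/(2·2.3²)) = 0.173453·exp(-3.27903) = 0.0065331] × [0.158694] = 0.00103676
  L_B = [(1/(1.8·√(2π)))·exp(−(5.29−5.4)²/(2·1.8²)) = 0.221635·exp(-0.00187) = 0.221221] × [0.00446634] = 0.00098805
Prior × likelihood for each component:
  P(Z=A)·L_A = 0.24 × 0.00103676 = 0.000248823
  P(Z=B)·L_B = 0.76 × 0.00098805 = 0.000750918
Sum: 0.000248823 + 0.000750918 = 0.00099974
P(Class A | x₁,x₂) ≈ 0.249

0.249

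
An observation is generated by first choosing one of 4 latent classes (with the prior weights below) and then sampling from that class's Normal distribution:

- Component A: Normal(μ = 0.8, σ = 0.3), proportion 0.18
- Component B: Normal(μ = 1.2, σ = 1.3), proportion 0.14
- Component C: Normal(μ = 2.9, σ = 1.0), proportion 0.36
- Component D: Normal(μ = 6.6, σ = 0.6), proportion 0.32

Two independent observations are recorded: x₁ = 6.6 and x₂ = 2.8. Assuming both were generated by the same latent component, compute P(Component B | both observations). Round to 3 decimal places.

The responsibility of component k is π_k f_k(x) divided by Σ_j π_j f_j(x).
Since both observations come from the same component, the likelihood for component k is f_k(x₁)·f_k(x₂).
  p_A = [(1/(0.3·√(2π)))·exp(−(6.6−0.8)²/(2·0.3²)) = 1.329808·exp(-186.88889) = 9.09862e-82] × [2.9703e-10] = 2.70256e-91
  p_B = [(1/(1.3·√(2π)))·exp(−(6.6−1.2)²/(2·1.3²)) = 0.306879·exp(-8.62722) = 5.49811e-05] × [0.143891] = 7.91128e-06
  p_C = [(1/(1.0·√(2π)))·exp(−(6.6−2.9)²/(2·1.0²)) = 0.398942·exp(-6.84500) = 0.00042478] × [0.396953] = 0.000168618
  p_D = [(1/(0.6·√(2π)))·exp(−(6.6−6.6)²/(2·0.6²)) = 0.664904·exp(-0.00000) = 0.664904] × [1.29641e-09] = 8.61987e-10
Multiply by the mixture weights:
  π_A·p_A = 0.18 × 2.70256e-91 = 4.86461e-92
  π_B·p_B = 0.14 × 7.91128e-06 = 1.10758e-06
  π_C·p_C = 0.36 × 0.000168618 = 6.07023e-05
  π_D·p_D = 0.32 × 8.61987e-10 = 2.75836e-10
Denominator: 4.86461e-92 + 1.10758e-06 + 6.07023e-05 + 2.75836e-10 = 6.18102e-05
Responsibility of Component B: 1.10758e-06 / 6.18102e-05 ≈ 0.018

0.018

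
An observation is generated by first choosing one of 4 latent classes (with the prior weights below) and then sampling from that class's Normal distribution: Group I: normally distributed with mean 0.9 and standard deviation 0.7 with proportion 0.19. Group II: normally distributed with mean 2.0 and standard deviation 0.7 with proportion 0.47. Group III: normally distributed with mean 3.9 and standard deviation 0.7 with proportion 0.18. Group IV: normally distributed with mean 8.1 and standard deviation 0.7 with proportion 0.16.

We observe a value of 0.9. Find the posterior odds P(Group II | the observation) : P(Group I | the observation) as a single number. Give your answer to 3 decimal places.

Only the two components matter; the odds are (w_i f_i(x)) / (w_j f_j(x)).
Normal densities:
  p_I = (1/(0.7·√(2π)))·exp(−(0.9−0.9)²/(2·0.7²)) = 0.569918·exp(-0.00000) = 0.569918
  p_II = (1/(0.7·√(2π)))·exp(−(0.9−2.0)²/(2·0.7²)) = 0.569918·exp(-1.23469) = 0.165803
  p_III = (1/(0.7·√(2π)))·exp(−(0.9−3.9)²/(2·0.7²)) = 0.569918·exp(-9.18367) = 5.8532e-05
  p_IV = (1/(0.7·√(2π)))·exp(−(0.9−8.1)²/(2·0.7²)) = 0.569918·exp(-52.89796) = 6.06066e-24
0.0779272 / 0.108284 ≈ 0.720

0.720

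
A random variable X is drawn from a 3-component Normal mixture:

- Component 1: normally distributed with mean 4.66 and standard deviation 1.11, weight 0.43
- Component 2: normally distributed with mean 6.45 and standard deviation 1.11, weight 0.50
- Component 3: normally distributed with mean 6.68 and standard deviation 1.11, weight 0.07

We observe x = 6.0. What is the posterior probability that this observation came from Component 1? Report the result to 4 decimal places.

The responsibility of component k is π_k f_k(x) divided by Σ_j π_j f_j(x).
Component likelihoods at x = 6.0:
  L_1 = 0.173431
  L_2 = 0.331053
  L_3 = 0.297915
Prior × likelihood for each component:
  π_1·L_1 = 0.43 × 0.173431 = 0.0745755
  π_2·L_2 = 0.50 × 0.331053 = 0.165527
  π_3·L_3 = 0.07 × 0.297915 = 0.0208541
Marginal: 0.0745755 + 0.165527 + 0.0208541 = 0.260956
P(Component 1 | 6.0) = 0.0745755 / 0.260956 ≈ 0.2858

0.2858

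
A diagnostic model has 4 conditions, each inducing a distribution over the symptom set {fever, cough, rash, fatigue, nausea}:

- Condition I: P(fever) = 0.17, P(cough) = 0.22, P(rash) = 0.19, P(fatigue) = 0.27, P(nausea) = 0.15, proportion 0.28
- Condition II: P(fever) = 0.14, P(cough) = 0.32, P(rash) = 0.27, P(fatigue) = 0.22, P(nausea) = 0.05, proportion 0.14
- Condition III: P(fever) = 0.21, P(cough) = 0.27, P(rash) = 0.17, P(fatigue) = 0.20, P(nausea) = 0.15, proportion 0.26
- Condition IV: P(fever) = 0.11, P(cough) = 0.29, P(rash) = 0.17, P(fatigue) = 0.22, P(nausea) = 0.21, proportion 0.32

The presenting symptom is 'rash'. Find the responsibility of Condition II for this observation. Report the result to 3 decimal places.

Posterior ∝ prior × likelihood, so P(k | x) ∝ P(Z=k) f_k(x); normalise over all components.
Categorical probabilities:
  f_I = 0.19
  f_II = 0.27
  f_III = 0.17
  f_IV = 0.17
Multiply by the mixture weights:
  P(Z=I)·f_I = 0.28 × 0.19 = 0.0532
  P(Z=II)·f_II = 0.14 × 0.27 = 0.0378
  P(Z=III)·f_III = 0.26 × 0.17 = 0.0442
  P(Z=IV)·f_IV = 0.32 × 0.17 = 0.0544
Normaliser: 0.0532 + 0.0378 + 0.0442 + 0.0544 = 0.1896
Responsibility of Condition II: 0.0378 / 0.1896 ≈ 0.199

0.199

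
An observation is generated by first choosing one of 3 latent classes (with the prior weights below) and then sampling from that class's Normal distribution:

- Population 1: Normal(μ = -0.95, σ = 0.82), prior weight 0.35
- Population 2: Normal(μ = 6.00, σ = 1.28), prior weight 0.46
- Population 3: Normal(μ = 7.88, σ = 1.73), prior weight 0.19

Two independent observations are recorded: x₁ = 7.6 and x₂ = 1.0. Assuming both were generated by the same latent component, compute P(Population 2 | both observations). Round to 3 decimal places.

The responsibility of component k is P(Z=k) f_k(x) divided by Σ_j P(Z=j) f_j(x).
Since both observations come from the same component, the likelihood for component k is f_k(x₁)·f_k(x₂).
  L_1 = [1.19982e-24] × [0.0287808] = 3.45318e-26
  L_2 = [0.142695] × [0.000151459] = 2.16124e-05
  L_3 = [0.227602] × [8.48317e-05] = 1.93078e-05
Multiply by the mixture weights:
  P(Z=1)·L_1 = 0.35 × 3.45318e-26 = 1.20861e-26
  P(Z=2)·L_2 = 0.46 × 2.16124e-05 = 9.94172e-06
  P(Z=3)·L_3 = 0.19 × 1.93078e-05 = 3.66849e-06
Evidence: 1.20861e-26 + 9.94172e-06 + 3.66849e-06 = 1.36102e-05
Responsibility of Population 2: 9.94172e-06 / 1.36102e-05 ≈ 0.730

0.730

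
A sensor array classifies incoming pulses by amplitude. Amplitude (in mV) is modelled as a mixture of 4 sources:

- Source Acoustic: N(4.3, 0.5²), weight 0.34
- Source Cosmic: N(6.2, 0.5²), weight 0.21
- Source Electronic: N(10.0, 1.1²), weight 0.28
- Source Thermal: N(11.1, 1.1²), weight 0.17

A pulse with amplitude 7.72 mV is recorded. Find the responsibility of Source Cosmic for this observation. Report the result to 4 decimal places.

0.1174

Apply Bayes' rule: the posterior for each component is proportional to its prior times its likelihood at x.
Component likelihoods at x = 7.72 mV:
  f_Acoustic = (1/(0.5·√(2π)))·exp(−(7.72−4.3)²/(2·0.5²)) = 0.797885·exp(-23.39280) = 5.5281e-11
  f_Cosmic = (1/(0.5·√(2π)))·exp(−(7.72−6.2)²/(2·0.5²)) = 0.797885·exp(-4.62080) = 0.00785511
  f_Electronic = (1/(1.1·√(2π)))·exp(−(7.72−10.0)²/(2·1.1²)) = 0.362675·exp(-2.14810) = 0.0423262
  f_Thermal = (1/(1.1·√(2π)))·exp(−(7.72−11.1)²/(2·1.1²)) = 0.362675·exp(-4.72083) = 0.00323064
Weight by the priors:
  π_Acoustic·f_Acoustic = 0.34 × 5.5281e-11 = 1.87955e-11
  π_Cosmic·f_Cosmic = 0.21 × 0.00785511 = 0.00164957
  π_Electronic·f_Electronic = 0.28 × 0.0423262 = 0.0118513
  π_Thermal·f_Thermal = 0.17 × 0.00323064 = 0.000549209
Denominator: 1.87955e-11 + 0.00164957 + 0.0118513 + 0.000549209 = 0.0140501
P(Source Cosmic | data) ≈ 0.1174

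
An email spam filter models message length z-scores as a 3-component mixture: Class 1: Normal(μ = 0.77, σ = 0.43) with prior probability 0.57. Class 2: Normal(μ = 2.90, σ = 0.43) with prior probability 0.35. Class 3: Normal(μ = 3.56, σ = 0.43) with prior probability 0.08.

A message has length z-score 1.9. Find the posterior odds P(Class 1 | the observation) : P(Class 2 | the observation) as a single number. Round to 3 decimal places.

The posterior odds equal the prior odds times the likelihood ratio: (w_i/w_j)·(f_i(x)/f_j(x)).
Normal densities:
  p_1 = (1/(0.43·√(2π)))·exp(−(1.9−0.77)²/(2·0.43²)) = 0.927773·exp(-3.45295) = 0.0293661
  p_2 = (1/(0.43·√(2π)))·exp(−(1.9−2.90)²/(2·0.43²)) = 0.927773·exp(-2.70416) = 0.0620923
  p_3 = (1/(0.43·√(2π)))·exp(−(1.9−3.56)²/(2·0.43²)) = 0.927773·exp(-7.45160) = 0.000538586
Odds = (0.57/0.35) × (0.0293661/0.0620923) = 1.62857 × 0.472942 ≈ 0.770

0.770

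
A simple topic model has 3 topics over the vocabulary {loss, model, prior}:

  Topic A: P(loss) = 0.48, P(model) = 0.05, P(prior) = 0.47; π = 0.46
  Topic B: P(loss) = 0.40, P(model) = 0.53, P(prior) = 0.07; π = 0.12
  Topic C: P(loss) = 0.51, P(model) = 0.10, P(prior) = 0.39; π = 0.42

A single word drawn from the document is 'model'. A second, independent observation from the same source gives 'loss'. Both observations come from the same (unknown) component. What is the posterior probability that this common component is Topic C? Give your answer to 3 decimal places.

P(component k | x) = P(Z=k)·f_k(x) / marginal(x), where marginal(x) = Σ_j P(Z=j)·f_j(x).
Since both observations come from the same component, the likelihood for component k is f_k(x₁)·f_k(x₂).
  f_A = [0.05] × [0.48] = 0.024
  f_B = [0.53] × [0.4] = 0.212
  f_C = [0.1] × [0.51] = 0.051
Weight by the priors:
  P(Z=A)·f_A = 0.46 × 0.024 = 0.01104
  P(Z=B)·f_B = 0.12 × 0.212 = 0.02544
  P(Z=C)·f_C = 0.42 × 0.051 = 0.02142
Normaliser: 0.01104 + 0.02544 + 0.02142 = 0.0579
P(Topic C | x₁, x₂) = 0.02142 / 0.0579 ≈ 0.370

0.370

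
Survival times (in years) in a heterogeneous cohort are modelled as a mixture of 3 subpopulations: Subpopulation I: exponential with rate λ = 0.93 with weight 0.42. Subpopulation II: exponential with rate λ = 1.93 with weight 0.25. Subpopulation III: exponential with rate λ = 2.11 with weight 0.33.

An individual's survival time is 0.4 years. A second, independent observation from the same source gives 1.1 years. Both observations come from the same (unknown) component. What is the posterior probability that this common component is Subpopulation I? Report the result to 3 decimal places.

Apply Bayes' rule: the posterior for each component is proportional to its prior times its likelihood at x.
Since both observations come from the same component, the likelihood for component k is f_k(x₁)·f_k(x₂).
  L_I = [0.641099] × [0.334349] = 0.214351
  L_II = [0.89183] × [0.230967] = 0.205983
  L_III = [0.907273] × [0.20715] = 0.187942
Prior × likelihood for each component:
  π_I·L_I = 0.42 × 0.214351 = 0.0900273
  π_II·L_II = 0.25 × 0.205983 = 0.0514958
  π_III·L_III = 0.33 × 0.187942 = 0.0620207
Marginal: 0.0900273 + 0.0514958 + 0.0620207 = 0.203544
Responsibility of Subpopulation I: 0.0900273 / 0.203544 ≈ 0.442

0.442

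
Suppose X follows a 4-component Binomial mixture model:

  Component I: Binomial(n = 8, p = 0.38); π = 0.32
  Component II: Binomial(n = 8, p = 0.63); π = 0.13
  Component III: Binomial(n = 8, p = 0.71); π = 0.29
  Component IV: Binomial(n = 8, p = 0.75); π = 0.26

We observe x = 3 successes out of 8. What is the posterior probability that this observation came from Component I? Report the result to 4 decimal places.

0.7468

Apply Bayes' rule: the posterior for each component is proportional to its prior times its likelihood at x.
Component likelihoods at x = 3 successes out of 8:
  L_I = 0.281512
  L_II = 0.0970998
  L_III = 0.0411105
  L_IV = 0.0230713
Multiply by the mixture weights:
  π_I·L_I = 0.32 × 0.281512 = 0.0900839
  π_II·L_II = 0.13 × 0.0970998 = 0.012623
  π_III·L_III = 0.29 × 0.0411105 = 0.0119221
  π_IV·L_IV = 0.26 × 0.0230713 = 0.00599854
Evidence: 0.0900839 + 0.012623 + 0.0119221 + 0.00599854 = 0.120627
Responsibility of Component I: 0.0900839 / 0.120627 ≈ 0.7468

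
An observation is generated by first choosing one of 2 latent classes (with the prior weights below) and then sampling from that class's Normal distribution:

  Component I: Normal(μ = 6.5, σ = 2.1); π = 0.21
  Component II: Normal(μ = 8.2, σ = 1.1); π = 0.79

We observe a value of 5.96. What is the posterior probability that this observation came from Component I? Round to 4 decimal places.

The responsibility of component k is P(Z=k) f_k(x) divided by Σ_j P(Z=j) f_j(x).
Normal densities:
  p_I = 0.183794
  p_II = 0.0456096
Multiply by the mixture weights:
  P(Z=I)·p_I = 0.21 × 0.183794 = 0.0385968
  P(Z=II)·p_II = 0.79 × 0.0456096 = 0.0360316
Evidence: 0.0385968 + 0.0360316 = 0.0746284
Responsibility of Component I: 0.0385968 / 0.0746284 ≈ 0.5172

0.5172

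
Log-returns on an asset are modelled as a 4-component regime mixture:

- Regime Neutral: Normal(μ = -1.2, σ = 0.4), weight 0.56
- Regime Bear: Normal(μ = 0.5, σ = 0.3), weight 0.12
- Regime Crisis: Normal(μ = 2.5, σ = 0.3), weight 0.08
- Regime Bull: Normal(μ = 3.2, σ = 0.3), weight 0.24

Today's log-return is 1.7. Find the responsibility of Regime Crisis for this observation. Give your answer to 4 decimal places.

By Bayes' theorem, P(k | x) = π_k f_k(x) / Σ_j π_j f_j(x).
Evaluate each component's likelihood at the observed value:
  p_Neutral = 3.84634e-12
  p_Bear = 0.000446101
  p_Crisis = 0.0379866
  p_Bull = 4.95573e-06
Unnormalised posteriors:
  π_Neutral·p_Neutral = 0.56 × 3.84634e-12 = 2.15395e-12
  π_Bear·p_Bear = 0.12 × 0.000446101 = 5.35321e-05
  π_Crisis·p_Crisis = 0.08 × 0.0379866 = 0.00303893
  π_Bull·p_Bull = 0.24 × 4.95573e-06 = 1.18938e-06
Sum: 2.15395e-12 + 5.35321e-05 + 0.00303893 + 1.18938e-06 = 0.00309365
P(Regime Crisis | data) ≈ 0.9823

0.9823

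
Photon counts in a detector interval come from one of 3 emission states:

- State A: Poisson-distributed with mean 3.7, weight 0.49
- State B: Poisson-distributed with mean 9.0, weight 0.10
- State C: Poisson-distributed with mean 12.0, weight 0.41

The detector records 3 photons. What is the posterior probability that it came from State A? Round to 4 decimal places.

The responsibility of component k is P(Z=k) f_k(x) divided by Σ_j P(Z=j) f_j(x).
Poisson probabilities:
  f_A = e^(−3.7)·3.7^3/3! = 0.20872
  f_B = e^(−9.0)·9.0^3/3! = 0.0149943
  f_C = e^(−12.0)·12.0^3/3! = 0.00176953
Prior × likelihood for each component:
  P(Z=A)·f_A = 0.49 × 0.20872 = 0.102273
  P(Z=B)·f_B = 0.10 × 0.0149943 = 0.00149943
  P(Z=C)·f_C = 0.41 × 0.00176953 = 0.000725509
Sum: 0.102273 + 0.00149943 + 0.000725509 = 0.104498
So the posterior for State A is 0.102273 / 0.104498 ≈ 0.9787.

0.9787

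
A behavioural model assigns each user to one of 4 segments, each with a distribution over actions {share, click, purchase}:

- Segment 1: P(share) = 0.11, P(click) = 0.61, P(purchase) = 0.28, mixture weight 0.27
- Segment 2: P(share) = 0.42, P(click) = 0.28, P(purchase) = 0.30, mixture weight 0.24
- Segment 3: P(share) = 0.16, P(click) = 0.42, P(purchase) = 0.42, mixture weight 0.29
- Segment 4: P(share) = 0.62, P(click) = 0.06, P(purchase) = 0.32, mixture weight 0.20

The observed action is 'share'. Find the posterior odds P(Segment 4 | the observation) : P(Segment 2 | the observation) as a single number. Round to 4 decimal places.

Only the two components matter; the odds are (P(Z=i) f_i(x)) / (P(Z=j) f_j(x)).
Component likelihoods at x = 'share':
  L_1 = P(share | comp) = 0.11
  L_2 = P(share | comp) = 0.42
  L_3 = P(share | comp) = 0.16
  L_4 = P(share | comp) = 0.62
Posterior odds = (P(Z=4)·L_4) / (P(Z=2)·L_2) = (0.20·0.62) / (0.24·0.42) = 0.124 / 0.1008 ≈ 1.2302

1.2302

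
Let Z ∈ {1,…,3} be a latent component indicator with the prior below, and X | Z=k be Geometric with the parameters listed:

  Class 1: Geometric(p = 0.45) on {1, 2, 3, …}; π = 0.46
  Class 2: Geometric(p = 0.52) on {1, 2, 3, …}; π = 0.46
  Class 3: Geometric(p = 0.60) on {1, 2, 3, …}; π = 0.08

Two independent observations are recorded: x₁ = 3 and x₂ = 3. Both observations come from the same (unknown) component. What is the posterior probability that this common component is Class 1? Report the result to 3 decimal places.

0.537

P(component k | x) = π_k·f_k(x) / marginal(x), where marginal(x) = Σ_j π_j·f_j(x).
Since both observations come from the same component, the likelihood for component k is f_k(x₁)·f_k(x₂).
  L_1 = [0.45·(1−0.45)^2 = 0.45·0.3025 = 0.136125] × [0.136125] = 0.01853
  L_2 = [0.52·(1−0.52)^2 = 0.52·0.2304 = 0.119808] × [0.119808] = 0.014354
  L_3 = [0.60·(1−0.60)^2 = 0.60·0.16 = 0.096] × [0.096] = 0.009216
Multiply by the mixture weights:
  π_1·L_1 = 0.46 × 0.01853 = 0.00852381
  π_2·L_2 = 0.46 × 0.014354 = 0.00660282
  π_3·L_3 = 0.08 × 0.009216 = 0.00073728
Normaliser: 0.00852381 + 0.00660282 + 0.00073728 = 0.0158639
Responsibility of Class 1: 0.00852381 / 0.0158639 ≈ 0.537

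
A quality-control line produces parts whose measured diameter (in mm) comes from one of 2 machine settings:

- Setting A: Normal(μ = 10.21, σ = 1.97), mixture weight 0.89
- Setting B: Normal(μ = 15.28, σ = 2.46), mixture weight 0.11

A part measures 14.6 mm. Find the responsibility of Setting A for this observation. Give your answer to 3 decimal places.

Posterior ∝ prior × likelihood, so P(k | x) ∝ w_k f_k(x); normalise over all components.
Component likelihoods at x = 14.6 mm:
  L_A = (1/(1.97·√(2π)))·exp(−(14.6−10.21)²/(2·1.97²)) = 0.202509·exp(-2.48294) = 0.0169089
  L_B = (1/(2.46·√(2π)))·exp(−(14.6−15.28)²/(2·2.46²)) = 0.162172·exp(-0.03820) = 0.156093
Weight by the priors:
  w_A·L_A = 0.89 × 0.0169089 = 0.0150489
  w_B·L_B = 0.11 × 0.156093 = 0.0171702
Evidence: 0.0150489 + 0.0171702 = 0.0322191
Responsibility of Setting A: 0.0150489 / 0.0322191 ≈ 0.467

0.467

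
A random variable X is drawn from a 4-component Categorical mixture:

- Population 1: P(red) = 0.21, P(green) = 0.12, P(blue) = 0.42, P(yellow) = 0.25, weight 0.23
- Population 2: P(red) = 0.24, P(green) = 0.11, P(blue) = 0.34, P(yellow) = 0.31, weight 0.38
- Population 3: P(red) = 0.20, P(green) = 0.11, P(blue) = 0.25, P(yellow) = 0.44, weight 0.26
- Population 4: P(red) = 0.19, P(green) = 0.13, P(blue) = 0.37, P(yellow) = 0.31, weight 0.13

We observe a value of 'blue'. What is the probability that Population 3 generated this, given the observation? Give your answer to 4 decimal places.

0.1918

Apply Bayes' rule: the posterior for each component is proportional to its prior times its likelihood at x.
Categorical probabilities:
  p_1 = 0.42
  p_2 = 0.34
  p_3 = 0.25
  p_4 = 0.37
Weight by the priors:
  π_1·p_1 = 0.23 × 0.42 = 0.0966
  π_2·p_2 = 0.38 × 0.34 = 0.1292
  π_3·p_3 = 0.26 × 0.25 = 0.065
  π_4·p_4 = 0.13 × 0.37 = 0.0481
Sum: 0.0966 + 0.1292 + 0.065 + 0.0481 = 0.3389
So the posterior for Population 3 is 0.065 / 0.3389 ≈ 0.1918.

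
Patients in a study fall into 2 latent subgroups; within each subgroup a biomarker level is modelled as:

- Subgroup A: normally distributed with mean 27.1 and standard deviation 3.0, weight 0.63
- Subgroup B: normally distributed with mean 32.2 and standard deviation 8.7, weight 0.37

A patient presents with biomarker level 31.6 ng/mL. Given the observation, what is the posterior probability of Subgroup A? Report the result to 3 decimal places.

0.616

Apply Bayes' rule: the posterior for each component is proportional to its prior times its likelihood at x.
Component likelihoods at x = 31.6 ng/mL:
  f_A = 0.0431725
  f_B = 0.0457465
Prior × likelihood for each component:
  w_A·f_A = 0.63 × 0.0431725 = 0.0271987
  w_B·f_B = 0.37 × 0.0457465 = 0.0169262
Denominator: 0.0271987 + 0.0169262 = 0.0441249
P(Subgroup A | x) = 0.0271987 / 0.0441249 ≈ 0.616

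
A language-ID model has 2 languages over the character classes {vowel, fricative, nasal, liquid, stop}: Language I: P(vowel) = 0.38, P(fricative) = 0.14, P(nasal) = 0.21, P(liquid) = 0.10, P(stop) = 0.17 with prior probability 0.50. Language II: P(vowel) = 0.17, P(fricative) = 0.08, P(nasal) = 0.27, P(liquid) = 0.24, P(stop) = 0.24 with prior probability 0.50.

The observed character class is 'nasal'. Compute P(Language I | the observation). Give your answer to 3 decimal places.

P(component k | x) = w_k·f_k(x) / marginal(x), where marginal(x) = Σ_j w_j·f_j(x).
Evaluate each component's likelihood at the observed value:
  f_I = 0.21
  f_II = 0.27
Multiply by the mixture weights:
  w_I·f_I = 0.50 × 0.21 = 0.105
  w_II·f_II = 0.50 × 0.27 = 0.135
Sum: 0.105 + 0.135 = 0.24
P(Language I | x) = 0.105 / 0.24 ≈ 0.438

0.438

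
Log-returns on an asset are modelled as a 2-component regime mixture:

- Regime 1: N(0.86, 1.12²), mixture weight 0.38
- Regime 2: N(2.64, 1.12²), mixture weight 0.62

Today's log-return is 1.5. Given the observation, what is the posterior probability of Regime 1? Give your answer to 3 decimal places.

0.466

By Bayes' theorem, P(k | x) = π_k f_k(x) / Σ_j π_j f_j(x).
Evaluate each component's likelihood at the observed value:
  L_1 = (1/(1.12·√(2π)))·exp(−(1.5−0.86)²/(2·1.12²)) = 0.356198·exp(-0.16327) = 0.302543
  L_2 = (1/(1.12·√(2π)))·exp(−(1.5−2.64)²/(2·1.12²)) = 0.356198·exp(-0.51802) = 0.212188
Multiply by the mixture weights:
  π_1·L_1 = 0.38 × 0.302543 = 0.114966
  π_2·L_2 = 0.62 × 0.212188 = 0.131556
Denominator: 0.114966 + 0.131556 = 0.246523
Responsibility of Regime 1: 0.114966 / 0.246523 ≈ 0.466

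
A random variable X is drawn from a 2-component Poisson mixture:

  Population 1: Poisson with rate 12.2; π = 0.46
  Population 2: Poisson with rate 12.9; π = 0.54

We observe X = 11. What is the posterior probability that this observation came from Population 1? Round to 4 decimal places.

0.4815

Apply Bayes' rule: the posterior for each component is proportional to its prior times its likelihood at x.
Poisson probabilities:
  f_1 = 0.112308
  f_2 = 0.103023
Unnormalised posteriors:
  w_1·f_1 = 0.46 × 0.112308 = 0.0516616
  w_2·f_2 = 0.54 × 0.103023 = 0.0556322
Marginal: 0.0516616 + 0.0556322 = 0.107294
P(Population 1 | the observation) ≈ 0.4815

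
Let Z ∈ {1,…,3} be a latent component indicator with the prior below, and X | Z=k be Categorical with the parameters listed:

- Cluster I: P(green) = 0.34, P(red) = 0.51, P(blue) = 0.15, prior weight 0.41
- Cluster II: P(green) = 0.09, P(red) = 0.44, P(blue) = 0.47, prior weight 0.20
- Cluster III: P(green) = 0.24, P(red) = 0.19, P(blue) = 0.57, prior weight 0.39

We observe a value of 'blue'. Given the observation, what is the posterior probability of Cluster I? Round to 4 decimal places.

0.1628

P(component k | x) = π_k·f_k(x) / marginal(x), where marginal(x) = Σ_j π_j·f_j(x).
Categorical probabilities:
  p_I = P(blue | comp) = 0.15
  p_II = P(blue | comp) = 0.47
  p_III = P(blue | comp) = 0.57
Prior × likelihood for each component:
  π_I·p_I = 0.41 × 0.15 = 0.0615
  π_II·p_II = 0.20 × 0.47 = 0.094
  π_III·p_III = 0.39 × 0.57 = 0.2223
Denominator: 0.0615 + 0.094 + 0.2223 = 0.3778
P(Cluster I | 'blue') = 0.0615 / 0.3778 ≈ 0.1628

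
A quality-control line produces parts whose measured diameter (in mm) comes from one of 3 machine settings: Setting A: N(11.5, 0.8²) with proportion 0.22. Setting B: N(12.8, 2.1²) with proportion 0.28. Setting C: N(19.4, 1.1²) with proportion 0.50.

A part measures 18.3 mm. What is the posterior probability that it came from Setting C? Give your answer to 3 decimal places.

0.985

The responsibility of component k is π_k f_k(x) divided by Σ_j π_j f_j(x).
Evaluate each component's likelihood at the observed value:
  f_A = 1.02078e-16
  f_B = 0.00615444
  f_C = 0.219973
Weight by the priors:
  π_A·f_A = 0.22 × 1.02078e-16 = 2.24571e-17
  π_B·f_B = 0.28 × 0.00615444 = 0.00172324
  π_C·f_C = 0.50 × 0.219973 = 0.109987
Evidence: 2.24571e-17 + 0.00172324 + 0.109987 = 0.11171
P(Setting C | the observation) ≈ 0.985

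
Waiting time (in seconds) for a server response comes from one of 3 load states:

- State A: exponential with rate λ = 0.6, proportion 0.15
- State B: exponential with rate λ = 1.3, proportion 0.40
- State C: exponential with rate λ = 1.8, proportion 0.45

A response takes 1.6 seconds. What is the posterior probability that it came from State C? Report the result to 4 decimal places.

Posterior ∝ prior × likelihood, so P(k | x) ∝ w_k f_k(x); normalise over all components.
Component likelihoods at x = 1.6 seconds:
  f_A = 0.229736
  f_B = 0.162409
  f_C = 0.101043
Multiply by the mixture weights:
  w_A·f_A = 0.15 × 0.229736 = 0.0344604
  w_B·f_B = 0.40 × 0.162409 = 0.0649637
  w_C·f_C = 0.45 × 0.101043 = 0.0454692
Marginal: 0.0344604 + 0.0649637 + 0.0454692 = 0.144893
So the posterior for State C is 0.0454692 / 0.144893 ≈ 0.3138.

0.3138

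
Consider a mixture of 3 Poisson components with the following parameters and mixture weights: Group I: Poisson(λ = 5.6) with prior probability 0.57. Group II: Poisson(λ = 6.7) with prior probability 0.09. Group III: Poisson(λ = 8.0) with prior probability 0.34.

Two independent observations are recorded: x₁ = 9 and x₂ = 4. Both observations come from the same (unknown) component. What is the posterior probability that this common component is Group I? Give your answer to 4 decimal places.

0.5929

The responsibility of component k is w_k f_k(x) divided by Σ_j w_j f_j(x).
Since both observations come from the same component, the likelihood for component k is f_k(x₁)·f_k(x₂).
  f_I = [0.0551925] × [0.151528] = 0.00836319
  f_II = [0.0922863] × [0.103351] = 0.00953789
  f_III = [0.124077] × [0.0572523] = 0.00710369
Prior × likelihood for each component:
  w_I·f_I = 0.57 × 0.00836319 = 0.00476702
  w_II·f_II = 0.09 × 0.00953789 = 0.00085841
  w_III·f_III = 0.34 × 0.00710369 = 0.00241525
Evidence: 0.00476702 + 0.00085841 + 0.00241525 = 0.00804068
P(Group I | x₁,x₂) ≈ 0.5929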